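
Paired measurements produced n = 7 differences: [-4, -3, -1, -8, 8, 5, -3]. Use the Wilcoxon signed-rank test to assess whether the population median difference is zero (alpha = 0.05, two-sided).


Step 1: Drop any zero differences (none here) and take |d_i|.
|d| = [4, 3, 1, 8, 8, 5, 3]
Step 2: Midrank |d_i| (ties get averaged ranks).
ranks: |4|->4, |3|->2.5, |1|->1, |8|->6.5, |8|->6.5, |5|->5, |3|->2.5
Step 3: Attach original signs; sum ranks with positive sign and with negative sign.
W+ = 6.5 + 5 = 11.5
W- = 4 + 2.5 + 1 + 6.5 + 2.5 = 16.5
(Check: W+ + W- = 28 should equal n(n+1)/2 = 28.)
Step 4: Test statistic W = min(W+, W-) = 11.5.
Step 5: Ties in |d|, so use the tie-corrected normal approximation.
        E[W] = n(n+1)/4 = 7*8/4 = 14.
        Tie groups: |d|=3 (t=2), |d|=8 (t=2); sum(t^3 - t) = 12.
        Var[W] = n(n+1)(2n+1)/24 - sum(t^3-t)/48 = 840/24 - 12/48 = 34.75.
        z = (W - E[W]) / sqrt(Var[W]) = (11.5 - 14) / 5.8949 = -0.4241.
        Two-sided p = 2*Phi(z) = 0.671497.
Step 6: alpha = 0.05. fail to reject H0.

W+ = 11.5, W- = 16.5, W = min = 11.5, p = 0.671497, fail to reject H0.


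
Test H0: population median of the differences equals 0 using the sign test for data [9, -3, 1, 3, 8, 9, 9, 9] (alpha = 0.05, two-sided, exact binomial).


Step 1: Discard zero differences. Original n = 8; n_eff = number of nonzero differences = 8.
Nonzero differences (with sign): +9, -3, +1, +3, +8, +9, +9, +9
Step 2: Count signs: positive = 7, negative = 1.
Step 3: Under H0: P(positive) = 0.5, so the number of positives S ~ Bin(8, 0.5).
Step 4: Two-sided exact p-value = sum of Bin(8,0.5) probabilities at or below the observed probability = 0.070312.
Step 5: alpha = 0.05. fail to reject H0.

n_eff = 8, pos = 7, neg = 1, p = 0.070312, fail to reject H0.


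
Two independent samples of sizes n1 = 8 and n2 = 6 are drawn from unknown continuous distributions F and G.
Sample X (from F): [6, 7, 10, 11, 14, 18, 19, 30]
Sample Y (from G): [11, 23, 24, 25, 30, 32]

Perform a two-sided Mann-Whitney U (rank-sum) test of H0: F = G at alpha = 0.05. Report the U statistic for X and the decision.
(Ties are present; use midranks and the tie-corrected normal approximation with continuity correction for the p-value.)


Step 1: Combine and sort all 14 observations; assign midranks.
sorted (value, group): (6,X), (7,X), (10,X), (11,X), (11,Y), (14,X), (18,X), (19,X), (23,Y), (24,Y), (25,Y), (30,X), (30,Y), (32,Y)
ranks: 6->1, 7->2, 10->3, 11->4.5, 11->4.5, 14->6, 18->7, 19->8, 23->9, 24->10, 25->11, 30->12.5, 30->12.5, 32->14
Step 2: Rank sum for X: R1 = 1 + 2 + 3 + 4.5 + 6 + 7 + 8 + 12.5 = 44.
Step 3: U_X = R1 - n1(n1+1)/2 = 44 - 8*9/2 = 44 - 36 = 8.
       U_Y = n1*n2 - U_X = 48 - 8 = 40.
Step 4: Ties are present, so use the tie-corrected normal approximation (with continuity correction) for the p-value.
Step 5: p-value = 0.044915; compare to alpha = 0.05. reject H0.

U_X = 8, p = 0.044915, reject H0 at alpha = 0.05.


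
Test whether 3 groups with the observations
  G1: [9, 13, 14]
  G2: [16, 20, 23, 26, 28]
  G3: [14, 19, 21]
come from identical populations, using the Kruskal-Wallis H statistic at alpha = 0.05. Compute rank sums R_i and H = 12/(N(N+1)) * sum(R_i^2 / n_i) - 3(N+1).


Step 1: Combine all N = 11 observations and assign midranks.
sorted (value, group, rank): (9,G1,1), (13,G1,2), (14,G1,3.5), (14,G3,3.5), (16,G2,5), (19,G3,6), (20,G2,7), (21,G3,8), (23,G2,9), (26,G2,10), (28,G2,11)
Step 2: Sum ranks within each group.
R_1 = 6.5 (n_1 = 3)
R_2 = 42 (n_2 = 5)
R_3 = 17.5 (n_3 = 3)
Step 3: H = 12/(N(N+1)) * sum(R_i^2/n_i) - 3(N+1)
     = 12/(11*12) * (6.5^2/3 + 42^2/5 + 17.5^2/3) - 3*12
     = 0.090909 * 468.967 - 36
     = 6.633333.
Step 4: Ties present; correction factor C = 1 - 6/(11^3 - 11) = 0.995455. Corrected H = 6.633333 / 0.995455 = 6.663623.
Step 5: Under H0, H ~ chi^2(2); p-value = 0.035728.
Step 6: alpha = 0.05. reject H0.

H = 6.6636, df = 2, p = 0.035728, reject H0.


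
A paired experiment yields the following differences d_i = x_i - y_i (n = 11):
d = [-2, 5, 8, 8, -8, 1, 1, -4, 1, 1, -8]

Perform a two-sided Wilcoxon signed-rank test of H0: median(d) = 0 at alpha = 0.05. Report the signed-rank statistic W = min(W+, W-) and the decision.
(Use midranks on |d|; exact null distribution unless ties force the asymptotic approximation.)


Step 1: Drop any zero differences (none here) and take |d_i|.
|d| = [2, 5, 8, 8, 8, 1, 1, 4, 1, 1, 8]
Step 2: Midrank |d_i| (ties get averaged ranks).
ranks: |2|->5, |5|->7, |8|->9.5, |8|->9.5, |8|->9.5, |1|->2.5, |1|->2.5, |4|->6, |1|->2.5, |1|->2.5, |8|->9.5
Step 3: Attach original signs; sum ranks with positive sign and with negative sign.
W+ = 7 + 9.5 + 9.5 + 2.5 + 2.5 + 2.5 + 2.5 = 36
W- = 5 + 9.5 + 6 + 9.5 = 30
(Check: W+ + W- = 66 should equal n(n+1)/2 = 66.)
Step 4: Test statistic W = min(W+, W-) = 30.
Step 5: Ties in |d|, so use the tie-corrected normal approximation.
        E[W] = n(n+1)/4 = 11*12/4 = 33.
        Tie groups: |d|=1 (t=4), |d|=8 (t=4); sum(t^3 - t) = 120.
        Var[W] = n(n+1)(2n+1)/24 - sum(t^3-t)/48 = 3036/24 - 120/48 = 124.
        z = (W - E[W]) / sqrt(Var[W]) = (30 - 33) / 11.1355 = -0.2694.
        Two-sided p = 2*Phi(z) = 0.787616.
Step 6: alpha = 0.05. fail to reject H0.

W+ = 36, W- = 30, W = min = 30, p = 0.787616, fail to reject H0.


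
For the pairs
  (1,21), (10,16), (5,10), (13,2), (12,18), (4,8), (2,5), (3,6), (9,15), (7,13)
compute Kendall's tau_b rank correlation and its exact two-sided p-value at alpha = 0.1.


Step 1: Enumerate the 45 unordered pairs (i,j) with i<j and classify each by sign(x_j-x_i) * sign(y_j-y_i).
  (1,2):dx=+9,dy=-5->D; (1,3):dx=+4,dy=-11->D; (1,4):dx=+12,dy=-19->D; (1,5):dx=+11,dy=-3->D
  (1,6):dx=+3,dy=-13->D; (1,7):dx=+1,dy=-16->D; (1,8):dx=+2,dy=-15->D; (1,9):dx=+8,dy=-6->D
  (1,10):dx=+6,dy=-8->D; (2,3):dx=-5,dy=-6->C; (2,4):dx=+3,dy=-14->D; (2,5):dx=+2,dy=+2->C
  (2,6):dx=-6,dy=-8->C; (2,7):dx=-8,dy=-11->C; (2,8):dx=-7,dy=-10->C; (2,9):dx=-1,dy=-1->C
  (2,10):dx=-3,dy=-3->C; (3,4):dx=+8,dy=-8->D; (3,5):dx=+7,dy=+8->C; (3,6):dx=-1,dy=-2->C
  (3,7):dx=-3,dy=-5->C; (3,8):dx=-2,dy=-4->C; (3,9):dx=+4,dy=+5->C; (3,10):dx=+2,dy=+3->C
  (4,5):dx=-1,dy=+16->D; (4,6):dx=-9,dy=+6->D; (4,7):dx=-11,dy=+3->D; (4,8):dx=-10,dy=+4->D
  (4,9):dx=-4,dy=+13->D; (4,10):dx=-6,dy=+11->D; (5,6):dx=-8,dy=-10->C; (5,7):dx=-10,dy=-13->C
  (5,8):dx=-9,dy=-12->C; (5,9):dx=-3,dy=-3->C; (5,10):dx=-5,dy=-5->C; (6,7):dx=-2,dy=-3->C
  (6,8):dx=-1,dy=-2->C; (6,9):dx=+5,dy=+7->C; (6,10):dx=+3,dy=+5->C; (7,8):dx=+1,dy=+1->C
  (7,9):dx=+7,dy=+10->C; (7,10):dx=+5,dy=+8->C; (8,9):dx=+6,dy=+9->C; (8,10):dx=+4,dy=+7->C
  (9,10):dx=-2,dy=-2->C
Step 2: C = 28, D = 17, total pairs = 45.
Step 3: tau = (C - D)/(n(n-1)/2) = (28 - 17)/45 = 0.244444.
Step 4: Exact two-sided p-value (enumerate n! = 3628800 permutations of y under H0): p = 0.380720.
Step 5: alpha = 0.1. fail to reject H0.

tau_b = 0.2444 (C=28, D=17), p = 0.380720, fail to reject H0.


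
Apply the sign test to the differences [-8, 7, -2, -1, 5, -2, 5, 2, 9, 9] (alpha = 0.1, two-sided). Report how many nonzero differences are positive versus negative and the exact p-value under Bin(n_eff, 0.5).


Step 1: Discard zero differences. Original n = 10; n_eff = number of nonzero differences = 10.
Nonzero differences (with sign): -8, +7, -2, -1, +5, -2, +5, +2, +9, +9
Step 2: Count signs: positive = 6, negative = 4.
Step 3: Under H0: P(positive) = 0.5, so the number of positives S ~ Bin(10, 0.5).
Step 4: Two-sided exact p-value = sum of Bin(10,0.5) probabilities at or below the observed probability = 0.753906.
Step 5: alpha = 0.1. fail to reject H0.

n_eff = 10, pos = 6, neg = 4, p = 0.753906, fail to reject H0.


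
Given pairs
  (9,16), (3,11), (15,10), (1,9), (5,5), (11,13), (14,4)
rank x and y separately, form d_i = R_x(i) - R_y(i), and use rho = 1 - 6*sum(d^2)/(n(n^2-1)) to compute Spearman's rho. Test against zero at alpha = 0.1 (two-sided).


Step 1: Rank x and y separately (midranks; no ties here).
rank(x): 9->4, 3->2, 15->7, 1->1, 5->3, 11->5, 14->6
rank(y): 16->7, 11->5, 10->4, 9->3, 5->2, 13->6, 4->1
Step 2: d_i = R_x(i) - R_y(i); compute d_i^2.
  (4-7)^2=9, (2-5)^2=9, (7-4)^2=9, (1-3)^2=4, (3-2)^2=1, (5-6)^2=1, (6-1)^2=25
sum(d^2) = 58.
Step 3: rho = 1 - 6*58 / (7*(7^2 - 1)) = 1 - 348/336 = -0.035714.
Step 4: Under H0, t = rho * sqrt((n-2)/(1-rho^2)) = -0.0799 ~ t(5).
Step 5: Two-sided p-value from the t-distribution with 5 df = 0.939408.
Step 6: alpha = 0.1. fail to reject H0.

rho = -0.0357, p = 0.939408, fail to reject H0 at alpha = 0.1.


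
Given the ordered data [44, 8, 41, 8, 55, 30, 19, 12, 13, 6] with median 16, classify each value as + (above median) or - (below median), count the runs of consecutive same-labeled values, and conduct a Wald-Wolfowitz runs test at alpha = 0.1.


Step 1: Compute median = 16; label A = above, B = below.
Labels in order: ABABAAABBB  (n_A = 5, n_B = 5)
Step 2: Count runs R = 6.
Step 3: Under H0 (random ordering), E[R] = 2*n_A*n_B/(n_A+n_B) + 1 = 2*5*5/10 + 1 = 6.0000.
        Var[R] = 2*n_A*n_B*(2*n_A*n_B - n_A - n_B) / ((n_A+n_B)^2 * (n_A+n_B-1)) = 2000/900 = 2.2222.
        SD[R] = 1.4907.
Step 4: R = E[R], so z = 0 with no continuity correction.
Step 5: Two-sided p-value via normal approximation = 2*(1 - Phi(|z|)) = 1.000000.
Step 6: alpha = 0.1. fail to reject H0.

R = 6, z = 0.0000, p = 1.000000, fail to reject H0.


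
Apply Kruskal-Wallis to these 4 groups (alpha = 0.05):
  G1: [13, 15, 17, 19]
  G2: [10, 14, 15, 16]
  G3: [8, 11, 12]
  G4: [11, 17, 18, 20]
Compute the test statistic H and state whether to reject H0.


Step 1: Combine all N = 15 observations and assign midranks.
sorted (value, group, rank): (8,G3,1), (10,G2,2), (11,G3,3.5), (11,G4,3.5), (12,G3,5), (13,G1,6), (14,G2,7), (15,G1,8.5), (15,G2,8.5), (16,G2,10), (17,G1,11.5), (17,G4,11.5), (18,G4,13), (19,G1,14), (20,G4,15)
Step 2: Sum ranks within each group.
R_1 = 40 (n_1 = 4)
R_2 = 27.5 (n_2 = 4)
R_3 = 9.5 (n_3 = 3)
R_4 = 43 (n_4 = 4)
Step 3: H = 12/(N(N+1)) * sum(R_i^2/n_i) - 3(N+1)
     = 12/(15*16) * (40^2/4 + 27.5^2/4 + 9.5^2/3 + 43^2/4) - 3*16
     = 0.050000 * 1081.4 - 48
     = 6.069792.
Step 4: Ties present; correction factor C = 1 - 18/(15^3 - 15) = 0.994643. Corrected H = 6.069792 / 0.994643 = 6.102484.
Step 5: Under H0, H ~ chi^2(3); p-value = 0.106729.
Step 6: alpha = 0.05. fail to reject H0.

H = 6.1025, df = 3, p = 0.106729, fail to reject H0.


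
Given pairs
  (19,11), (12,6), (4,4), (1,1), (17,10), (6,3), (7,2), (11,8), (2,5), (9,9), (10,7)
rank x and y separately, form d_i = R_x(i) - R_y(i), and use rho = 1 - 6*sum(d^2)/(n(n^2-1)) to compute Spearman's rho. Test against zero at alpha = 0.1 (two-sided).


Step 1: Rank x and y separately (midranks; no ties here).
rank(x): 19->11, 12->9, 4->3, 1->1, 17->10, 6->4, 7->5, 11->8, 2->2, 9->6, 10->7
rank(y): 11->11, 6->6, 4->4, 1->1, 10->10, 3->3, 2->2, 8->8, 5->5, 9->9, 7->7
Step 2: d_i = R_x(i) - R_y(i); compute d_i^2.
  (11-11)^2=0, (9-6)^2=9, (3-4)^2=1, (1-1)^2=0, (10-10)^2=0, (4-3)^2=1, (5-2)^2=9, (8-8)^2=0, (2-5)^2=9, (6-9)^2=9, (7-7)^2=0
sum(d^2) = 38.
Step 3: rho = 1 - 6*38 / (11*(11^2 - 1)) = 1 - 228/1320 = 0.827273.
Step 4: Under H0, t = rho * sqrt((n-2)/(1-rho^2)) = 4.4176 ~ t(9).
Step 5: Two-sided p-value from the t-distribution with 9 df = 0.001677.
Step 6: alpha = 0.1. reject H0.

rho = 0.8273, p = 0.001677, reject H0 at alpha = 0.1.


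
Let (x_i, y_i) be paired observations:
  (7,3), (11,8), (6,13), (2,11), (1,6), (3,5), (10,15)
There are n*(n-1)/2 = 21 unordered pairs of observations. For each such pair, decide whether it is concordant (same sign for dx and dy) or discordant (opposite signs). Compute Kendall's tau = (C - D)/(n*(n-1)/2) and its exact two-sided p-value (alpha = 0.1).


Step 1: Enumerate the 21 unordered pairs (i,j) with i<j and classify each by sign(x_j-x_i) * sign(y_j-y_i).
  (1,2):dx=+4,dy=+5->C; (1,3):dx=-1,dy=+10->D; (1,4):dx=-5,dy=+8->D; (1,5):dx=-6,dy=+3->D
  (1,6):dx=-4,dy=+2->D; (1,7):dx=+3,dy=+12->C; (2,3):dx=-5,dy=+5->D; (2,4):dx=-9,dy=+3->D
  (2,5):dx=-10,dy=-2->C; (2,6):dx=-8,dy=-3->C; (2,7):dx=-1,dy=+7->D; (3,4):dx=-4,dy=-2->C
  (3,5):dx=-5,dy=-7->C; (3,6):dx=-3,dy=-8->C; (3,7):dx=+4,dy=+2->C; (4,5):dx=-1,dy=-5->C
  (4,6):dx=+1,dy=-6->D; (4,7):dx=+8,dy=+4->C; (5,6):dx=+2,dy=-1->D; (5,7):dx=+9,dy=+9->C
  (6,7):dx=+7,dy=+10->C
Step 2: C = 12, D = 9, total pairs = 21.
Step 3: tau = (C - D)/(n(n-1)/2) = (12 - 9)/21 = 0.142857.
Step 4: Exact two-sided p-value (enumerate n! = 5040 permutations of y under H0): p = 0.772619.
Step 5: alpha = 0.1. fail to reject H0.

tau_b = 0.1429 (C=12, D=9), p = 0.772619, fail to reject H0.


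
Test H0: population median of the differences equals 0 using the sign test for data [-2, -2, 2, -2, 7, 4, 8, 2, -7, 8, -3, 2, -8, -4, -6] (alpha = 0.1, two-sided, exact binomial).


Step 1: Discard zero differences. Original n = 15; n_eff = number of nonzero differences = 15.
Nonzero differences (with sign): -2, -2, +2, -2, +7, +4, +8, +2, -7, +8, -3, +2, -8, -4, -6
Step 2: Count signs: positive = 7, negative = 8.
Step 3: Under H0: P(positive) = 0.5, so the number of positives S ~ Bin(15, 0.5).
Step 4: Two-sided exact p-value = sum of Bin(15,0.5) probabilities at or below the observed probability = 1.000000.
Step 5: alpha = 0.1. fail to reject H0.

n_eff = 15, pos = 7, neg = 8, p = 1.000000, fail to reject H0.


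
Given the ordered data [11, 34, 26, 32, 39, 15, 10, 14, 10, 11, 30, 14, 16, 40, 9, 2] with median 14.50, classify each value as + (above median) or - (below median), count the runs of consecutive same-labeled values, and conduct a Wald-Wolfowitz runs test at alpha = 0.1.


Step 1: Compute median = 14.50; label A = above, B = below.
Labels in order: BAAAAABBBBABAABB  (n_A = 8, n_B = 8)
Step 2: Count runs R = 7.
Step 3: Under H0 (random ordering), E[R] = 2*n_A*n_B/(n_A+n_B) + 1 = 2*8*8/16 + 1 = 9.0000.
        Var[R] = 2*n_A*n_B*(2*n_A*n_B - n_A - n_B) / ((n_A+n_B)^2 * (n_A+n_B-1)) = 14336/3840 = 3.7333.
        SD[R] = 1.9322.
Step 4: Continuity-corrected z = (R + 0.5 - E[R]) / SD[R] = (7 + 0.5 - 9.0000) / 1.9322 = -0.7763.
Step 5: Two-sided p-value via normal approximation = 2*(1 - Phi(|z|)) = 0.437558.
Step 6: alpha = 0.1. fail to reject H0.

R = 7, z = -0.7763, p = 0.437558, fail to reject H0.


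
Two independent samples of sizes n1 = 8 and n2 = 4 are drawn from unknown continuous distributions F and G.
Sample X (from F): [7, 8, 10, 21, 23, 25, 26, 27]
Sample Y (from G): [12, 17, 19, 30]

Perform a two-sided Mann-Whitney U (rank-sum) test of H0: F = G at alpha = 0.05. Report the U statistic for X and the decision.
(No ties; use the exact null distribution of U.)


Step 1: Combine and sort all 12 observations; assign midranks.
sorted (value, group): (7,X), (8,X), (10,X), (12,Y), (17,Y), (19,Y), (21,X), (23,X), (25,X), (26,X), (27,X), (30,Y)
ranks: 7->1, 8->2, 10->3, 12->4, 17->5, 19->6, 21->7, 23->8, 25->9, 26->10, 27->11, 30->12
Step 2: Rank sum for X: R1 = 1 + 2 + 3 + 7 + 8 + 9 + 10 + 11 = 51.
Step 3: U_X = R1 - n1(n1+1)/2 = 51 - 8*9/2 = 51 - 36 = 15.
       U_Y = n1*n2 - U_X = 32 - 15 = 17.
Step 4: No ties, so the exact null distribution of U (based on enumerating the C(12,8) = 495 equally likely rank assignments) gives the two-sided p-value.
Step 5: p-value = 0.933333; compare to alpha = 0.05. fail to reject H0.

U_X = 15, p = 0.933333, fail to reject H0 at alpha = 0.05.


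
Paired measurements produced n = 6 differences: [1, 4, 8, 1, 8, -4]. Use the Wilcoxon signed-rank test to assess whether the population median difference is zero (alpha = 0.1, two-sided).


Step 1: Drop any zero differences (none here) and take |d_i|.
|d| = [1, 4, 8, 1, 8, 4]
Step 2: Midrank |d_i| (ties get averaged ranks).
ranks: |1|->1.5, |4|->3.5, |8|->5.5, |1|->1.5, |8|->5.5, |4|->3.5
Step 3: Attach original signs; sum ranks with positive sign and with negative sign.
W+ = 1.5 + 3.5 + 5.5 + 1.5 + 5.5 = 17.5
W- = 3.5 = 3.5
(Check: W+ + W- = 21 should equal n(n+1)/2 = 21.)
Step 4: Test statistic W = min(W+, W-) = 3.5.
Step 5: Ties in |d|, so use the tie-corrected normal approximation.
        E[W] = n(n+1)/4 = 6*7/4 = 10.5.
        Tie groups: |d|=1 (t=2), |d|=4 (t=2), |d|=8 (t=2); sum(t^3 - t) = 18.
        Var[W] = n(n+1)(2n+1)/24 - sum(t^3-t)/48 = 546/24 - 18/48 = 22.375.
        z = (W - E[W]) / sqrt(Var[W]) = (3.5 - 10.5) / 4.7302 = -1.4798.
        Two-sided p = 2*Phi(z) = 0.138914.
Step 6: alpha = 0.1. fail to reject H0.

W+ = 17.5, W- = 3.5, W = min = 3.5, p = 0.138914, fail to reject H0.


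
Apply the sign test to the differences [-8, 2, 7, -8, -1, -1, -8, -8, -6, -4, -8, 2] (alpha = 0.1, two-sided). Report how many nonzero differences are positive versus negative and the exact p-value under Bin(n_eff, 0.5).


Step 1: Discard zero differences. Original n = 12; n_eff = number of nonzero differences = 12.
Nonzero differences (with sign): -8, +2, +7, -8, -1, -1, -8, -8, -6, -4, -8, +2
Step 2: Count signs: positive = 3, negative = 9.
Step 3: Under H0: P(positive) = 0.5, so the number of positives S ~ Bin(12, 0.5).
Step 4: Two-sided exact p-value = sum of Bin(12,0.5) probabilities at or below the observed probability = 0.145996.
Step 5: alpha = 0.1. fail to reject H0.

n_eff = 12, pos = 3, neg = 9, p = 0.145996, fail to reject H0.


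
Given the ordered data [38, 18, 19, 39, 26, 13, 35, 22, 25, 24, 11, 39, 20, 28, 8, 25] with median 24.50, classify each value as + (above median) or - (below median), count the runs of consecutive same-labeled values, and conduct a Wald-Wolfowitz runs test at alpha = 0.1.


Step 1: Compute median = 24.50; label A = above, B = below.
Labels in order: ABBAABABABBABABA  (n_A = 8, n_B = 8)
Step 2: Count runs R = 13.
Step 3: Under H0 (random ordering), E[R] = 2*n_A*n_B/(n_A+n_B) + 1 = 2*8*8/16 + 1 = 9.0000.
        Var[R] = 2*n_A*n_B*(2*n_A*n_B - n_A - n_B) / ((n_A+n_B)^2 * (n_A+n_B-1)) = 14336/3840 = 3.7333.
        SD[R] = 1.9322.
Step 4: Continuity-corrected z = (R - 0.5 - E[R]) / SD[R] = (13 - 0.5 - 9.0000) / 1.9322 = 1.8114.
Step 5: Two-sided p-value via normal approximation = 2*(1 - Phi(|z|)) = 0.070076.
Step 6: alpha = 0.1. reject H0.

R = 13, z = 1.8114, p = 0.070076, reject H0.


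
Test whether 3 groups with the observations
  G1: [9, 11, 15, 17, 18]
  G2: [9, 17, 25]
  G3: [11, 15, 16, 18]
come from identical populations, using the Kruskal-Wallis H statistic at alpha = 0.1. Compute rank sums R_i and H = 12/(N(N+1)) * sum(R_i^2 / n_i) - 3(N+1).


Step 1: Combine all N = 12 observations and assign midranks.
sorted (value, group, rank): (9,G1,1.5), (9,G2,1.5), (11,G1,3.5), (11,G3,3.5), (15,G1,5.5), (15,G3,5.5), (16,G3,7), (17,G1,8.5), (17,G2,8.5), (18,G1,10.5), (18,G3,10.5), (25,G2,12)
Step 2: Sum ranks within each group.
R_1 = 29.5 (n_1 = 5)
R_2 = 22 (n_2 = 3)
R_3 = 26.5 (n_3 = 4)
Step 3: H = 12/(N(N+1)) * sum(R_i^2/n_i) - 3(N+1)
     = 12/(12*13) * (29.5^2/5 + 22^2/3 + 26.5^2/4) - 3*13
     = 0.076923 * 510.946 - 39
     = 0.303526.
Step 4: Ties present; correction factor C = 1 - 30/(12^3 - 12) = 0.982517. Corrected H = 0.303526 / 0.982517 = 0.308926.
Step 5: Under H0, H ~ chi^2(2); p-value = 0.856875.
Step 6: alpha = 0.1. fail to reject H0.

H = 0.3089, df = 2, p = 0.856875, fail to reject H0.


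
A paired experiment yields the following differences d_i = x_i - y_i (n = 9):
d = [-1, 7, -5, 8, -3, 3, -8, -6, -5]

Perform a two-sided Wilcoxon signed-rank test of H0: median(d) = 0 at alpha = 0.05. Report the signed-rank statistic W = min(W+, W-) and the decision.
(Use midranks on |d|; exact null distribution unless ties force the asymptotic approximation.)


Step 1: Drop any zero differences (none here) and take |d_i|.
|d| = [1, 7, 5, 8, 3, 3, 8, 6, 5]
Step 2: Midrank |d_i| (ties get averaged ranks).
ranks: |1|->1, |7|->7, |5|->4.5, |8|->8.5, |3|->2.5, |3|->2.5, |8|->8.5, |6|->6, |5|->4.5
Step 3: Attach original signs; sum ranks with positive sign and with negative sign.
W+ = 7 + 8.5 + 2.5 = 18
W- = 1 + 4.5 + 2.5 + 8.5 + 6 + 4.5 = 27
(Check: W+ + W- = 45 should equal n(n+1)/2 = 45.)
Step 4: Test statistic W = min(W+, W-) = 18.
Step 5: Ties in |d|, so use the tie-corrected normal approximation.
        E[W] = n(n+1)/4 = 9*10/4 = 22.5.
        Tie groups: |d|=3 (t=2), |d|=5 (t=2), |d|=8 (t=2); sum(t^3 - t) = 18.
        Var[W] = n(n+1)(2n+1)/24 - sum(t^3-t)/48 = 1710/24 - 18/48 = 70.875.
        z = (W - E[W]) / sqrt(Var[W]) = (18 - 22.5) / 8.4187 = -0.5345.
        Two-sided p = 2*Phi(z) = 0.592980.
Step 6: alpha = 0.05. fail to reject H0.

W+ = 18, W- = 27, W = min = 18, p = 0.592980, fail to reject H0.


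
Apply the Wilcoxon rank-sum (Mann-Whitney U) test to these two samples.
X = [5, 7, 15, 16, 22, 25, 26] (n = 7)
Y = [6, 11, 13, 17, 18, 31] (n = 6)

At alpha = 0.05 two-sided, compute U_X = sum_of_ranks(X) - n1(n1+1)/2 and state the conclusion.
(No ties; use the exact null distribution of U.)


Step 1: Combine and sort all 13 observations; assign midranks.
sorted (value, group): (5,X), (6,Y), (7,X), (11,Y), (13,Y), (15,X), (16,X), (17,Y), (18,Y), (22,X), (25,X), (26,X), (31,Y)
ranks: 5->1, 6->2, 7->3, 11->4, 13->5, 15->6, 16->7, 17->8, 18->9, 22->10, 25->11, 26->12, 31->13
Step 2: Rank sum for X: R1 = 1 + 3 + 6 + 7 + 10 + 11 + 12 = 50.
Step 3: U_X = R1 - n1(n1+1)/2 = 50 - 7*8/2 = 50 - 28 = 22.
       U_Y = n1*n2 - U_X = 42 - 22 = 20.
Step 4: No ties, so the exact null distribution of U (based on enumerating the C(13,7) = 1716 equally likely rank assignments) gives the two-sided p-value.
Step 5: p-value = 0.945221; compare to alpha = 0.05. fail to reject H0.

U_X = 22, p = 0.945221, fail to reject H0 at alpha = 0.05.


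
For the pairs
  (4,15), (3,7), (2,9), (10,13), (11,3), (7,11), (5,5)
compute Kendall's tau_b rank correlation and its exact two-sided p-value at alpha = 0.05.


Step 1: Enumerate the 21 unordered pairs (i,j) with i<j and classify each by sign(x_j-x_i) * sign(y_j-y_i).
  (1,2):dx=-1,dy=-8->C; (1,3):dx=-2,dy=-6->C; (1,4):dx=+6,dy=-2->D; (1,5):dx=+7,dy=-12->D
  (1,6):dx=+3,dy=-4->D; (1,7):dx=+1,dy=-10->D; (2,3):dx=-1,dy=+2->D; (2,4):dx=+7,dy=+6->C
  (2,5):dx=+8,dy=-4->D; (2,6):dx=+4,dy=+4->C; (2,7):dx=+2,dy=-2->D; (3,4):dx=+8,dy=+4->C
  (3,5):dx=+9,dy=-6->D; (3,6):dx=+5,dy=+2->C; (3,7):dx=+3,dy=-4->D; (4,5):dx=+1,dy=-10->D
  (4,6):dx=-3,dy=-2->C; (4,7):dx=-5,dy=-8->C; (5,6):dx=-4,dy=+8->D; (5,7):dx=-6,dy=+2->D
  (6,7):dx=-2,dy=-6->C
Step 2: C = 9, D = 12, total pairs = 21.
Step 3: tau = (C - D)/(n(n-1)/2) = (9 - 12)/21 = -0.142857.
Step 4: Exact two-sided p-value (enumerate n! = 5040 permutations of y under H0): p = 0.772619.
Step 5: alpha = 0.05. fail to reject H0.

tau_b = -0.1429 (C=9, D=12), p = 0.772619, fail to reject H0.


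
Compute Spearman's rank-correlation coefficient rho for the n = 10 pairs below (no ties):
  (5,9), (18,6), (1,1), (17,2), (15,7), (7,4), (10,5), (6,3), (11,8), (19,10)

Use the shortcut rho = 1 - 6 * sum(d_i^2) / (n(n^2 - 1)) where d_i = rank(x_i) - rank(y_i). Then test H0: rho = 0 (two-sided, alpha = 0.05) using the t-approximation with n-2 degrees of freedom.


Step 1: Rank x and y separately (midranks; no ties here).
rank(x): 5->2, 18->9, 1->1, 17->8, 15->7, 7->4, 10->5, 6->3, 11->6, 19->10
rank(y): 9->9, 6->6, 1->1, 2->2, 7->7, 4->4, 5->5, 3->3, 8->8, 10->10
Step 2: d_i = R_x(i) - R_y(i); compute d_i^2.
  (2-9)^2=49, (9-6)^2=9, (1-1)^2=0, (8-2)^2=36, (7-7)^2=0, (4-4)^2=0, (5-5)^2=0, (3-3)^2=0, (6-8)^2=4, (10-10)^2=0
sum(d^2) = 98.
Step 3: rho = 1 - 6*98 / (10*(10^2 - 1)) = 1 - 588/990 = 0.406061.
Step 4: Under H0, t = rho * sqrt((n-2)/(1-rho^2)) = 1.2568 ~ t(8).
Step 5: Two-sided p-value from the t-distribution with 8 df = 0.244282.
Step 6: alpha = 0.05. fail to reject H0.

rho = 0.4061, p = 0.244282, fail to reject H0 at alpha = 0.05.


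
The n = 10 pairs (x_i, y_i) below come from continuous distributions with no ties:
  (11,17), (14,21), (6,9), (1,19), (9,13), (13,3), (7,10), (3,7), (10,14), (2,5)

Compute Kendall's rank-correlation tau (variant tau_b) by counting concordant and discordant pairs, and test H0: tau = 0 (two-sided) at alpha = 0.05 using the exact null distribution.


Step 1: Enumerate the 45 unordered pairs (i,j) with i<j and classify each by sign(x_j-x_i) * sign(y_j-y_i).
  (1,2):dx=+3,dy=+4->C; (1,3):dx=-5,dy=-8->C; (1,4):dx=-10,dy=+2->D; (1,5):dx=-2,dy=-4->C
  (1,6):dx=+2,dy=-14->D; (1,7):dx=-4,dy=-7->C; (1,8):dx=-8,dy=-10->C; (1,9):dx=-1,dy=-3->C
  (1,10):dx=-9,dy=-12->C; (2,3):dx=-8,dy=-12->C; (2,4):dx=-13,dy=-2->C; (2,5):dx=-5,dy=-8->C
  (2,6):dx=-1,dy=-18->C; (2,7):dx=-7,dy=-11->C; (2,8):dx=-11,dy=-14->C; (2,9):dx=-4,dy=-7->C
  (2,10):dx=-12,dy=-16->C; (3,4):dx=-5,dy=+10->D; (3,5):dx=+3,dy=+4->C; (3,6):dx=+7,dy=-6->D
  (3,7):dx=+1,dy=+1->C; (3,8):dx=-3,dy=-2->C; (3,9):dx=+4,dy=+5->C; (3,10):dx=-4,dy=-4->C
  (4,5):dx=+8,dy=-6->D; (4,6):dx=+12,dy=-16->D; (4,7):dx=+6,dy=-9->D; (4,8):dx=+2,dy=-12->D
  (4,9):dx=+9,dy=-5->D; (4,10):dx=+1,dy=-14->D; (5,6):dx=+4,dy=-10->D; (5,7):dx=-2,dy=-3->C
  (5,8):dx=-6,dy=-6->C; (5,9):dx=+1,dy=+1->C; (5,10):dx=-7,dy=-8->C; (6,7):dx=-6,dy=+7->D
  (6,8):dx=-10,dy=+4->D; (6,9):dx=-3,dy=+11->D; (6,10):dx=-11,dy=+2->D; (7,8):dx=-4,dy=-3->C
  (7,9):dx=+3,dy=+4->C; (7,10):dx=-5,dy=-5->C; (8,9):dx=+7,dy=+7->C; (8,10):dx=-1,dy=-2->C
  (9,10):dx=-8,dy=-9->C
Step 2: C = 30, D = 15, total pairs = 45.
Step 3: tau = (C - D)/(n(n-1)/2) = (30 - 15)/45 = 0.333333.
Step 4: Exact two-sided p-value (enumerate n! = 3628800 permutations of y under H0): p = 0.216373.
Step 5: alpha = 0.05. fail to reject H0.

tau_b = 0.3333 (C=30, D=15), p = 0.216373, fail to reject H0.


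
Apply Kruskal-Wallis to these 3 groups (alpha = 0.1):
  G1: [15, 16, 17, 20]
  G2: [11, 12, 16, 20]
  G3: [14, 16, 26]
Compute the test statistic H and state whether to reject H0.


Step 1: Combine all N = 11 observations and assign midranks.
sorted (value, group, rank): (11,G2,1), (12,G2,2), (14,G3,3), (15,G1,4), (16,G1,6), (16,G2,6), (16,G3,6), (17,G1,8), (20,G1,9.5), (20,G2,9.5), (26,G3,11)
Step 2: Sum ranks within each group.
R_1 = 27.5 (n_1 = 4)
R_2 = 18.5 (n_2 = 4)
R_3 = 20 (n_3 = 3)
Step 3: H = 12/(N(N+1)) * sum(R_i^2/n_i) - 3(N+1)
     = 12/(11*12) * (27.5^2/4 + 18.5^2/4 + 20^2/3) - 3*12
     = 0.090909 * 407.958 - 36
     = 1.087121.
Step 4: Ties present; correction factor C = 1 - 30/(11^3 - 11) = 0.977273. Corrected H = 1.087121 / 0.977273 = 1.112403.
Step 5: Under H0, H ~ chi^2(2); p-value = 0.573383.
Step 6: alpha = 0.1. fail to reject H0.

H = 1.1124, df = 2, p = 0.573383, fail to reject H0.


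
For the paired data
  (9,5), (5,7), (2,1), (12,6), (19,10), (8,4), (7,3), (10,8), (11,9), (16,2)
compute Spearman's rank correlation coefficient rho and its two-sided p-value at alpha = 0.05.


Step 1: Rank x and y separately (midranks; no ties here).
rank(x): 9->5, 5->2, 2->1, 12->8, 19->10, 8->4, 7->3, 10->6, 11->7, 16->9
rank(y): 5->5, 7->7, 1->1, 6->6, 10->10, 4->4, 3->3, 8->8, 9->9, 2->2
Step 2: d_i = R_x(i) - R_y(i); compute d_i^2.
  (5-5)^2=0, (2-7)^2=25, (1-1)^2=0, (8-6)^2=4, (10-10)^2=0, (4-4)^2=0, (3-3)^2=0, (6-8)^2=4, (7-9)^2=4, (9-2)^2=49
sum(d^2) = 86.
Step 3: rho = 1 - 6*86 / (10*(10^2 - 1)) = 1 - 516/990 = 0.478788.
Step 4: Under H0, t = rho * sqrt((n-2)/(1-rho^2)) = 1.5425 ~ t(8).
Step 5: Two-sided p-value from the t-distribution with 8 df = 0.161523.
Step 6: alpha = 0.05. fail to reject H0.

rho = 0.4788, p = 0.161523, fail to reject H0 at alpha = 0.05.


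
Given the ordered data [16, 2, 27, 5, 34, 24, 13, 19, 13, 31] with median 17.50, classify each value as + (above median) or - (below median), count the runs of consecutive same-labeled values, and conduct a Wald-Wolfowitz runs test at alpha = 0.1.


Step 1: Compute median = 17.50; label A = above, B = below.
Labels in order: BBABAABABA  (n_A = 5, n_B = 5)
Step 2: Count runs R = 8.
Step 3: Under H0 (random ordering), E[R] = 2*n_A*n_B/(n_A+n_B) + 1 = 2*5*5/10 + 1 = 6.0000.
        Var[R] = 2*n_A*n_B*(2*n_A*n_B - n_A - n_B) / ((n_A+n_B)^2 * (n_A+n_B-1)) = 2000/900 = 2.2222.
        SD[R] = 1.4907.
Step 4: Continuity-corrected z = (R - 0.5 - E[R]) / SD[R] = (8 - 0.5 - 6.0000) / 1.4907 = 1.0062.
Step 5: Two-sided p-value via normal approximation = 2*(1 - Phi(|z|)) = 0.314305.
Step 6: alpha = 0.1. fail to reject H0.

R = 8, z = 1.0062, p = 0.314305, fail to reject H0.


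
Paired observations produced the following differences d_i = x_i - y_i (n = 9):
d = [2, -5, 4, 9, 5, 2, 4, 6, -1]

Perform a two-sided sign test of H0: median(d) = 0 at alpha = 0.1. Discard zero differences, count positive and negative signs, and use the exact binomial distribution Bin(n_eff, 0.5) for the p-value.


Step 1: Discard zero differences. Original n = 9; n_eff = number of nonzero differences = 9.
Nonzero differences (with sign): +2, -5, +4, +9, +5, +2, +4, +6, -1
Step 2: Count signs: positive = 7, negative = 2.
Step 3: Under H0: P(positive) = 0.5, so the number of positives S ~ Bin(9, 0.5).
Step 4: Two-sided exact p-value = sum of Bin(9,0.5) probabilities at or below the observed probability = 0.179688.
Step 5: alpha = 0.1. fail to reject H0.

n_eff = 9, pos = 7, neg = 2, p = 0.179688, fail to reject H0.


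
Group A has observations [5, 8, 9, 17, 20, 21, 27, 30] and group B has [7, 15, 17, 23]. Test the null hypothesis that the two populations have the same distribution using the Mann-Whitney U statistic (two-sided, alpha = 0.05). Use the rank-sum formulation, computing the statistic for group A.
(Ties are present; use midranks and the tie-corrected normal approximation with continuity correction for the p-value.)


Step 1: Combine and sort all 12 observations; assign midranks.
sorted (value, group): (5,X), (7,Y), (8,X), (9,X), (15,Y), (17,X), (17,Y), (20,X), (21,X), (23,Y), (27,X), (30,X)
ranks: 5->1, 7->2, 8->3, 9->4, 15->5, 17->6.5, 17->6.5, 20->8, 21->9, 23->10, 27->11, 30->12
Step 2: Rank sum for X: R1 = 1 + 3 + 4 + 6.5 + 8 + 9 + 11 + 12 = 54.5.
Step 3: U_X = R1 - n1(n1+1)/2 = 54.5 - 8*9/2 = 54.5 - 36 = 18.5.
       U_Y = n1*n2 - U_X = 32 - 18.5 = 13.5.
Step 4: Ties are present, so use the tie-corrected normal approximation (with continuity correction) for the p-value.
Step 5: p-value = 0.733647; compare to alpha = 0.05. fail to reject H0.

U_X = 18.5, p = 0.733647, fail to reject H0 at alpha = 0.05.


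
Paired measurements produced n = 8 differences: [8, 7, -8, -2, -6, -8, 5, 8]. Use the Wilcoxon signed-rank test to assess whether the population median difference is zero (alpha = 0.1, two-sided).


Step 1: Drop any zero differences (none here) and take |d_i|.
|d| = [8, 7, 8, 2, 6, 8, 5, 8]
Step 2: Midrank |d_i| (ties get averaged ranks).
ranks: |8|->6.5, |7|->4, |8|->6.5, |2|->1, |6|->3, |8|->6.5, |5|->2, |8|->6.5
Step 3: Attach original signs; sum ranks with positive sign and with negative sign.
W+ = 6.5 + 4 + 2 + 6.5 = 19
W- = 6.5 + 1 + 3 + 6.5 = 17
(Check: W+ + W- = 36 should equal n(n+1)/2 = 36.)
Step 4: Test statistic W = min(W+, W-) = 17.
Step 5: Ties in |d|, so use the tie-corrected normal approximation.
        E[W] = n(n+1)/4 = 8*9/4 = 18.
        Tie groups: |d|=8 (t=4); sum(t^3 - t) = 60.
        Var[W] = n(n+1)(2n+1)/24 - sum(t^3-t)/48 = 1224/24 - 60/48 = 49.75.
        z = (W - E[W]) / sqrt(Var[W]) = (17 - 18) / 7.0534 = -0.1418.
        Two-sided p = 2*Phi(z) = 0.887257.
Step 6: alpha = 0.1. fail to reject H0.

W+ = 19, W- = 17, W = min = 17, p = 0.887257, fail to reject H0.


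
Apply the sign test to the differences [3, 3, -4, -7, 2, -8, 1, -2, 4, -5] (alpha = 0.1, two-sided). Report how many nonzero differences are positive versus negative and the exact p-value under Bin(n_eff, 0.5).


Step 1: Discard zero differences. Original n = 10; n_eff = number of nonzero differences = 10.
Nonzero differences (with sign): +3, +3, -4, -7, +2, -8, +1, -2, +4, -5
Step 2: Count signs: positive = 5, negative = 5.
Step 3: Under H0: P(positive) = 0.5, so the number of positives S ~ Bin(10, 0.5).
Step 4: Two-sided exact p-value = sum of Bin(10,0.5) probabilities at or below the observed probability = 1.000000.
Step 5: alpha = 0.1. fail to reject H0.

n_eff = 10, pos = 5, neg = 5, p = 1.000000, fail to reject H0.


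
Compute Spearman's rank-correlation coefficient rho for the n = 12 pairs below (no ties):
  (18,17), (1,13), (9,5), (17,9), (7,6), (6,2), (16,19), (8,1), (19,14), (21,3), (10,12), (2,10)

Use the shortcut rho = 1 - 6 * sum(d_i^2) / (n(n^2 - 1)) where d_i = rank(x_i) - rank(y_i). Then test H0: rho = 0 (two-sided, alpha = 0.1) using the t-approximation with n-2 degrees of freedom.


Step 1: Rank x and y separately (midranks; no ties here).
rank(x): 18->10, 1->1, 9->6, 17->9, 7->4, 6->3, 16->8, 8->5, 19->11, 21->12, 10->7, 2->2
rank(y): 17->11, 13->9, 5->4, 9->6, 6->5, 2->2, 19->12, 1->1, 14->10, 3->3, 12->8, 10->7
Step 2: d_i = R_x(i) - R_y(i); compute d_i^2.
  (10-11)^2=1, (1-9)^2=64, (6-4)^2=4, (9-6)^2=9, (4-5)^2=1, (3-2)^2=1, (8-12)^2=16, (5-1)^2=16, (11-10)^2=1, (12-3)^2=81, (7-8)^2=1, (2-7)^2=25
sum(d^2) = 220.
Step 3: rho = 1 - 6*220 / (12*(12^2 - 1)) = 1 - 1320/1716 = 0.230769.
Step 4: Under H0, t = rho * sqrt((n-2)/(1-rho^2)) = 0.7500 ~ t(10).
Step 5: Two-sided p-value from the t-distribution with 10 df = 0.470532.
Step 6: alpha = 0.1. fail to reject H0.

rho = 0.2308, p = 0.470532, fail to reject H0 at alpha = 0.1.


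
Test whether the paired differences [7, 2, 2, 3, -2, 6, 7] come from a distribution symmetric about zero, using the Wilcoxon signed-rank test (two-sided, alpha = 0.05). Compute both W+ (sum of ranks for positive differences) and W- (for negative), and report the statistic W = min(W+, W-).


Step 1: Drop any zero differences (none here) and take |d_i|.
|d| = [7, 2, 2, 3, 2, 6, 7]
Step 2: Midrank |d_i| (ties get averaged ranks).
ranks: |7|->6.5, |2|->2, |2|->2, |3|->4, |2|->2, |6|->5, |7|->6.5
Step 3: Attach original signs; sum ranks with positive sign and with negative sign.
W+ = 6.5 + 2 + 2 + 4 + 5 + 6.5 = 26
W- = 2 = 2
(Check: W+ + W- = 28 should equal n(n+1)/2 = 28.)
Step 4: Test statistic W = min(W+, W-) = 2.
Step 5: Ties in |d|, so use the tie-corrected normal approximation.
        E[W] = n(n+1)/4 = 7*8/4 = 14.
        Tie groups: |d|=2 (t=3), |d|=7 (t=2); sum(t^3 - t) = 30.
        Var[W] = n(n+1)(2n+1)/24 - sum(t^3-t)/48 = 840/24 - 30/48 = 34.375.
        z = (W - E[W]) / sqrt(Var[W]) = (2 - 14) / 5.8630 = -2.0467.
        Two-sided p = 2*Phi(z) = 0.040685.
Step 6: alpha = 0.05. reject H0.

W+ = 26, W- = 2, W = min = 2, p = 0.040685, reject H0.


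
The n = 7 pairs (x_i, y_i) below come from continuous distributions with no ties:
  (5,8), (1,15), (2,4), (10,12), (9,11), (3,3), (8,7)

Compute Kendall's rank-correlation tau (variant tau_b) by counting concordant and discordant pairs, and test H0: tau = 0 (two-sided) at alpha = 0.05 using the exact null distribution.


Step 1: Enumerate the 21 unordered pairs (i,j) with i<j and classify each by sign(x_j-x_i) * sign(y_j-y_i).
  (1,2):dx=-4,dy=+7->D; (1,3):dx=-3,dy=-4->C; (1,4):dx=+5,dy=+4->C; (1,5):dx=+4,dy=+3->C
  (1,6):dx=-2,dy=-5->C; (1,7):dx=+3,dy=-1->D; (2,3):dx=+1,dy=-11->D; (2,4):dx=+9,dy=-3->D
  (2,5):dx=+8,dy=-4->D; (2,6):dx=+2,dy=-12->D; (2,7):dx=+7,dy=-8->D; (3,4):dx=+8,dy=+8->C
  (3,5):dx=+7,dy=+7->C; (3,6):dx=+1,dy=-1->D; (3,7):dx=+6,dy=+3->C; (4,5):dx=-1,dy=-1->C
  (4,6):dx=-7,dy=-9->C; (4,7):dx=-2,dy=-5->C; (5,6):dx=-6,dy=-8->C; (5,7):dx=-1,dy=-4->C
  (6,7):dx=+5,dy=+4->C
Step 2: C = 13, D = 8, total pairs = 21.
Step 3: tau = (C - D)/(n(n-1)/2) = (13 - 8)/21 = 0.238095.
Step 4: Exact two-sided p-value (enumerate n! = 5040 permutations of y under H0): p = 0.561905.
Step 5: alpha = 0.05. fail to reject H0.

tau_b = 0.2381 (C=13, D=8), p = 0.561905, fail to reject H0.


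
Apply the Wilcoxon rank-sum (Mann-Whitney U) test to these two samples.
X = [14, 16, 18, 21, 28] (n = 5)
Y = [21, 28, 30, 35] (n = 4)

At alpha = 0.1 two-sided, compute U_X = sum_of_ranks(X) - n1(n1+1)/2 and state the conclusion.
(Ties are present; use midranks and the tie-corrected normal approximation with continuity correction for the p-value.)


Step 1: Combine and sort all 9 observations; assign midranks.
sorted (value, group): (14,X), (16,X), (18,X), (21,X), (21,Y), (28,X), (28,Y), (30,Y), (35,Y)
ranks: 14->1, 16->2, 18->3, 21->4.5, 21->4.5, 28->6.5, 28->6.5, 30->8, 35->9
Step 2: Rank sum for X: R1 = 1 + 2 + 3 + 4.5 + 6.5 = 17.
Step 3: U_X = R1 - n1(n1+1)/2 = 17 - 5*6/2 = 17 - 15 = 2.
       U_Y = n1*n2 - U_X = 20 - 2 = 18.
Step 4: Ties are present, so use the tie-corrected normal approximation (with continuity correction) for the p-value.
Step 5: p-value = 0.063937; compare to alpha = 0.1. reject H0.

U_X = 2, p = 0.063937, reject H0 at alpha = 0.1.


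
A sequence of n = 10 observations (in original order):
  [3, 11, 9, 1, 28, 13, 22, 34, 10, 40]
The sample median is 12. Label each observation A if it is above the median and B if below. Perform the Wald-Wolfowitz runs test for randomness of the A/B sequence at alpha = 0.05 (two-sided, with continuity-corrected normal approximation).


Step 1: Compute median = 12; label A = above, B = below.
Labels in order: BBBBAAAABA  (n_A = 5, n_B = 5)
Step 2: Count runs R = 4.
Step 3: Under H0 (random ordering), E[R] = 2*n_A*n_B/(n_A+n_B) + 1 = 2*5*5/10 + 1 = 6.0000.
        Var[R] = 2*n_A*n_B*(2*n_A*n_B - n_A - n_B) / ((n_A+n_B)^2 * (n_A+n_B-1)) = 2000/900 = 2.2222.
        SD[R] = 1.4907.
Step 4: Continuity-corrected z = (R + 0.5 - E[R]) / SD[R] = (4 + 0.5 - 6.0000) / 1.4907 = -1.0062.
Step 5: Two-sided p-value via normal approximation = 2*(1 - Phi(|z|)) = 0.314305.
Step 6: alpha = 0.05. fail to reject H0.

R = 4, z = -1.0062, p = 0.314305, fail to reject H0.


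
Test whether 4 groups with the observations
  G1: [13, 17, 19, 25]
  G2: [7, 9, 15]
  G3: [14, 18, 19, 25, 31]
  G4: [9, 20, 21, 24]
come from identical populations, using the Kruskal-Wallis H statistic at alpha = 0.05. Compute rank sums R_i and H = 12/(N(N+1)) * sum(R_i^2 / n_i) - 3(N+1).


Step 1: Combine all N = 16 observations and assign midranks.
sorted (value, group, rank): (7,G2,1), (9,G2,2.5), (9,G4,2.5), (13,G1,4), (14,G3,5), (15,G2,6), (17,G1,7), (18,G3,8), (19,G1,9.5), (19,G3,9.5), (20,G4,11), (21,G4,12), (24,G4,13), (25,G1,14.5), (25,G3,14.5), (31,G3,16)
Step 2: Sum ranks within each group.
R_1 = 35 (n_1 = 4)
R_2 = 9.5 (n_2 = 3)
R_3 = 53 (n_3 = 5)
R_4 = 38.5 (n_4 = 4)
Step 3: H = 12/(N(N+1)) * sum(R_i^2/n_i) - 3(N+1)
     = 12/(16*17) * (35^2/4 + 9.5^2/3 + 53^2/5 + 38.5^2/4) - 3*17
     = 0.044118 * 1268.7 - 51
     = 4.971875.
Step 4: Ties present; correction factor C = 1 - 18/(16^3 - 16) = 0.995588. Corrected H = 4.971875 / 0.995588 = 4.993907.
Step 5: Under H0, H ~ chi^2(3); p-value = 0.172244.
Step 6: alpha = 0.05. fail to reject H0.

H = 4.9939, df = 3, p = 0.172244, fail to reject H0.


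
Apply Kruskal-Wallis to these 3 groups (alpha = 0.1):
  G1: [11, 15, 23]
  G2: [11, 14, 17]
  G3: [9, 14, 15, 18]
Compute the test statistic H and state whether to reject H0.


Step 1: Combine all N = 10 observations and assign midranks.
sorted (value, group, rank): (9,G3,1), (11,G1,2.5), (11,G2,2.5), (14,G2,4.5), (14,G3,4.5), (15,G1,6.5), (15,G3,6.5), (17,G2,8), (18,G3,9), (23,G1,10)
Step 2: Sum ranks within each group.
R_1 = 19 (n_1 = 3)
R_2 = 15 (n_2 = 3)
R_3 = 21 (n_3 = 4)
Step 3: H = 12/(N(N+1)) * sum(R_i^2/n_i) - 3(N+1)
     = 12/(10*11) * (19^2/3 + 15^2/3 + 21^2/4) - 3*11
     = 0.109091 * 305.583 - 33
     = 0.336364.
Step 4: Ties present; correction factor C = 1 - 18/(10^3 - 10) = 0.981818. Corrected H = 0.336364 / 0.981818 = 0.342593.
Step 5: Under H0, H ~ chi^2(2); p-value = 0.842572.
Step 6: alpha = 0.1. fail to reject H0.

H = 0.3426, df = 2, p = 0.842572, fail to reject H0.


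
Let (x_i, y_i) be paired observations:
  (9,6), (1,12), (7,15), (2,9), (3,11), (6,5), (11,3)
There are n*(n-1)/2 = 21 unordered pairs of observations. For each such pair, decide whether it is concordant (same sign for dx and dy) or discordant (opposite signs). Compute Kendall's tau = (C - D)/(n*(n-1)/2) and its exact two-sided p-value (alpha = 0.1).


Step 1: Enumerate the 21 unordered pairs (i,j) with i<j and classify each by sign(x_j-x_i) * sign(y_j-y_i).
  (1,2):dx=-8,dy=+6->D; (1,3):dx=-2,dy=+9->D; (1,4):dx=-7,dy=+3->D; (1,5):dx=-6,dy=+5->D
  (1,6):dx=-3,dy=-1->C; (1,7):dx=+2,dy=-3->D; (2,3):dx=+6,dy=+3->C; (2,4):dx=+1,dy=-3->D
  (2,5):dx=+2,dy=-1->D; (2,6):dx=+5,dy=-7->D; (2,7):dx=+10,dy=-9->D; (3,4):dx=-5,dy=-6->C
  (3,5):dx=-4,dy=-4->C; (3,6):dx=-1,dy=-10->C; (3,7):dx=+4,dy=-12->D; (4,5):dx=+1,dy=+2->C
  (4,6):dx=+4,dy=-4->D; (4,7):dx=+9,dy=-6->D; (5,6):dx=+3,dy=-6->D; (5,7):dx=+8,dy=-8->D
  (6,7):dx=+5,dy=-2->D
Step 2: C = 6, D = 15, total pairs = 21.
Step 3: tau = (C - D)/(n(n-1)/2) = (6 - 15)/21 = -0.428571.
Step 4: Exact two-sided p-value (enumerate n! = 5040 permutations of y under H0): p = 0.238889.
Step 5: alpha = 0.1. fail to reject H0.

tau_b = -0.4286 (C=6, D=15), p = 0.238889, fail to reject H0.
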